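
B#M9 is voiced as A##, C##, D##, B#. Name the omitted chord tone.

F##

B#M9 = B#, D##, F##, A##, C##. The voicing lacks the 5th (perfect 5th), F##.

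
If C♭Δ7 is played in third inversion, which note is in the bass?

Bb

C♭Δ7 = Cb–Eb–Gb–Bb. Third inversion → seventh in the bass = Bb.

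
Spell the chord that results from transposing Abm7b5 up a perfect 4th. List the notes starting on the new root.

A perfect 4th up from Ab is Db, so the new chord is Db half-diminished seventh.
root → Db
3rd (minor 3rd) → Fb
5th (diminished 5th) → Abb
7th (minor 7th) → Cb

Db, Fb, Abb, Cb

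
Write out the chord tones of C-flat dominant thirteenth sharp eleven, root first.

C-flat, E-flat, G-flat, B-double-flat, D-flat, F, A-flat

C-flat dominant thirteenth sharp eleven: dominant thirteenth sharp eleven on C-flat.
root → C-flat
3rd (major 3rd) → E-flat
5th (perfect 5th) → G-flat
7th (minor 7th) → B-double-flat
9th (major 9th) → D-flat
11th (augmented 11th) → F
13th (major 13th) → A-flat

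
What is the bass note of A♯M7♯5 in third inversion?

A♯M7♯5 = A♯–C𝄪–E𝄪–G𝄪. Third inversion → seventh in the bass = G𝄪.

G𝄪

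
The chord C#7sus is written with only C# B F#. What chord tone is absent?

The full C#7sus chord is C#, F#, G#, B.
Comparing with the voicing, the perfect 5th (5th) — G# — is absent.

G#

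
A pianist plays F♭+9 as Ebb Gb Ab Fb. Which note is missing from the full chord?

C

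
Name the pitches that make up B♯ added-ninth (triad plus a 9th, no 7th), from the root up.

B-sharp D-double-sharp F-double-sharp C-double-sharp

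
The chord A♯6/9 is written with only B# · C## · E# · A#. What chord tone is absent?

A♯6/9 = A#, C##, E#, F##, B#. The voicing lacks the 6th (major 6th), F##.

F##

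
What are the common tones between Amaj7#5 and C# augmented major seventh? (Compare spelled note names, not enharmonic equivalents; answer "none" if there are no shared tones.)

C♯, E♯

Amaj7#5 = A, C♯, E♯, G♯.
C# augmented major seventh = C♯, E♯, G𝄪, B♯.
Shared: C♯, E♯.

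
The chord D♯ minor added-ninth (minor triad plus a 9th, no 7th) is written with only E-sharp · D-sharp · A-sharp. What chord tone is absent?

F-sharp

The full D♯ minor added-ninth chord is D-sharp, F-sharp, A-sharp, E-sharp.
Comparing with the voicing, the minor 3rd (3rd) — F-sharp — is absent.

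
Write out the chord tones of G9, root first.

G – B – D – F – A

Root G, quality dominant ninth:
G — root
B — major 3rd
D — perfect 5th
F — minor 7th
A — major 9th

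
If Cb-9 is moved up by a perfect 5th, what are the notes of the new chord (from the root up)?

Gb – Bbb – Db – Fb – Ab

Transposed root: Cb → Gb (perfect 5th up). So we spell Gb minor ninth:
Gb — root
Bbb — minor 3rd
Db — perfect 5th
Fb — minor 7th
Ab — major 9th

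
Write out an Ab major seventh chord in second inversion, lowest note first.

In root position, Ab major seventh is A♭–C–E♭–G.
Second inversion puts the fifth (E♭) in the bass.

E♭, G, A♭, C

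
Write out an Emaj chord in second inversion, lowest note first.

B  E  G#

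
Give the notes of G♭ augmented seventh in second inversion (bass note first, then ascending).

D Fb Gb Bb

G♭ augmented seventh = Gb–Bb–D–Fb; second inversion → fifth (D) lowest.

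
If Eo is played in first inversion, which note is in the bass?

Eo in root position is E–G–Bb.
First inversion places the third in the bass, which is G.

G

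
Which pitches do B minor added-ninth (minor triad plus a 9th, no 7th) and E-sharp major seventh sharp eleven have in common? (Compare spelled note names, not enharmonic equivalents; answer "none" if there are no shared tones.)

none

B minor added-ninth: B D F-sharp C-sharp
E-sharp major seventh sharp eleven: E-sharp G-double-sharp B-sharp D-double-sharp A-double-sharp
Common to both → none.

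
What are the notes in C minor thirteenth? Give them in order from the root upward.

C – E-flat – G – B-flat – D – F – A

C minor thirteenth: minor thirteenth on C.
C — root
E-flat — minor 3rd
G — perfect 5th
B-flat — minor 7th
D — major 9th
F — perfect 11th
A — major 13th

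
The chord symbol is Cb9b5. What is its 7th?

Bbb

Cb9b5 is built on Cb; its 7th is a minor 7th above the root.
A seventh above C uses the letter B, and the minor 7th above Cb is Bbb.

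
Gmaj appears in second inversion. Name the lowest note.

D

Gmaj in root position is G–B–D.
Second inversion places the fifth in the bass, which is D.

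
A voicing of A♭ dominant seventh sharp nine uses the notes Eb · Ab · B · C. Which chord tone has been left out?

Gb

The full A♭ dominant seventh sharp nine chord is Ab, C, Eb, Gb, B.
Comparing with the voicing, the minor 7th (7th) — Gb — is absent.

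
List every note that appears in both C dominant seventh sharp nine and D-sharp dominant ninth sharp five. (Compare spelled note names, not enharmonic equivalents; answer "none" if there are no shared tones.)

C dominant seventh sharp nine: C E G Bb D#
D-sharp dominant ninth sharp five: D# F## A## C# E#
Common to both → D#.

D#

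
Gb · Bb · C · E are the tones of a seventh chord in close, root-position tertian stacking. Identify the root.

C

Stacking in thirds gives C – E – Gb – Bb, so C is the root — C dominant seventh flat five.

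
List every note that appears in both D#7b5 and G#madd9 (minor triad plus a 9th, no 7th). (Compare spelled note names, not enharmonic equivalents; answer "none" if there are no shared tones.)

D#7b5: D# F## A C#
G#madd9: G# B D# A#
Common to both → D#.

D#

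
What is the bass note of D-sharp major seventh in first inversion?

F##

D-sharp major seventh in root position is D#–F##–A#–C##.
First inversion places the third in the bass, which is F##.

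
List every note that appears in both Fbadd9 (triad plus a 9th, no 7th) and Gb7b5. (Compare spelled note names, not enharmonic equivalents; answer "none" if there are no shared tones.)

Fb, Gb

Fbadd9 = Fb, Ab, Cb, Gb.
Gb7b5 = Gb, Bb, Dbb, Fb.
Shared: Fb, Gb.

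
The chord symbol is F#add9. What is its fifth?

F#add9 is built on F#; its 5th is a perfect 5th above the root.
A fifth above F uses the letter C, and the perfect 5th above F# is C#.

C#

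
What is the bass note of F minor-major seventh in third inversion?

F minor-major seventh in root position is F–A♭–C–E.
Third inversion places the seventh in the bass, which is E.

E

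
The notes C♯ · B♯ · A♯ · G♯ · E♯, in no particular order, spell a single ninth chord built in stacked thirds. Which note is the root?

Stacking in thirds gives A♯ – C♯ – E♯ – G♯ – B♯, so A♯ is the root — A♯ minor ninth.

A♯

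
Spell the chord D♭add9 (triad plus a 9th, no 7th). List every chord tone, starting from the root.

Db, F, Ab, Eb

Root Db, quality added-ninth:
Db — root
F — major 3rd
Ab — perfect 5th
Eb — major 9th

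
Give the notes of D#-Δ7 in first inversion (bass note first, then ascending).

In root position, D#-Δ7 is D#–F#–A#–C##.
First inversion puts the third (F#) in the bass.

F#, A#, C##, D#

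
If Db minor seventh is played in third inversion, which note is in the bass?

C♭

Db minor seventh in root position is D♭–F♭–A♭–C♭.
Third inversion places the seventh in the bass, which is C♭.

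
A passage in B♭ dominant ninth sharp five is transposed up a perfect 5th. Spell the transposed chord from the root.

B-flat up a perfect 5th → F. New chord: F dominant ninth sharp five.
root → F
3rd (major 3rd) → A
5th (augmented 5th) → C-sharp
7th (minor 7th) → E-flat
9th (major 9th) → G

F, A, C-sharp, E-flat, G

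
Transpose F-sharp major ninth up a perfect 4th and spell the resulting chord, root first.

A perfect 4th up from F# is B, so the new chord is B major ninth.
B — root
D# — major 3rd
F# — perfect 5th
A# — major 7th
C# — major 9th

B D# F# A# C#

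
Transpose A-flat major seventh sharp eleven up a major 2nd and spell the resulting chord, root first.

A♭ up a major 2nd → B♭. New chord: B♭ major seventh sharp eleven.
Root: B♭
Major 3rd (3rd): D
Perfect 5th (5th): F
Major 7th (7th): A
Augmented 11th (11th): E

B♭, D, F, A, E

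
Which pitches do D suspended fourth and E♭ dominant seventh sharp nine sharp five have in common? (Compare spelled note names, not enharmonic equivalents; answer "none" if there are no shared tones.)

D suspended fourth: D G A
E♭ dominant seventh sharp nine sharp five: E-flat G B D-flat F-sharp
Common to both → G.

G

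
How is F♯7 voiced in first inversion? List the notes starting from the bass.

A#  C#  E  F#

F♯7 = F#–A#–C#–E; first inversion → third (A#) lowest.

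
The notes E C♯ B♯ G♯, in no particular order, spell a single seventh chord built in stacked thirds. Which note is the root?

C♯

Stacking in thirds gives C♯ – E – G♯ – B♯, so C♯ is the root — C♯ minor-major seventh.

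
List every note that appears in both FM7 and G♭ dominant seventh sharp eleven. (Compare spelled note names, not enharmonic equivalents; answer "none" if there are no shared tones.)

FM7: F A C E
G♭ dominant seventh sharp eleven: G♭ B♭ D♭ F♭ C
Common to both → C.

C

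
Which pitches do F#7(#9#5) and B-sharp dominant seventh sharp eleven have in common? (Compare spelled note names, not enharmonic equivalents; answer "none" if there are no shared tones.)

F#7(#9#5) = F#, A#, C##, E, G##.
B-sharp dominant seventh sharp eleven = B#, D##, F##, A#, E##.
Shared: A#.

A#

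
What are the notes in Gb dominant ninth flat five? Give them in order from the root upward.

G-flat, B-flat, D-double-flat, F-flat, A-flat

Gb dominant ninth flat five: dominant ninth flat five on G-flat.
root → G-flat
3rd (major 3rd) → B-flat
5th (diminished 5th) → D-double-flat
7th (minor 7th) → F-flat
9th (major 9th) → A-flat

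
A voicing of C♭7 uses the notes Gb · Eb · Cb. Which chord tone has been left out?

C♭7 = Cb, Eb, Gb, Bbb. The voicing lacks the 7th (minor 7th), Bbb.

Bbb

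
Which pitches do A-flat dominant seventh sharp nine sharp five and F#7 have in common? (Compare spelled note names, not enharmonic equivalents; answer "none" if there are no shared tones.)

E

A-flat dominant seventh sharp nine sharp five: Ab C E Gb B
F#7: F# A# C# E
Common to both → E.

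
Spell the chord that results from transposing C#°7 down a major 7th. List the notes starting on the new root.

A major 7th down from C# is D, so the new chord is D diminished seventh.
- root: D
- minor 3rd: F
- diminished 5th: Ab
- diminished 7th: Cb

D – F – Ab – Cb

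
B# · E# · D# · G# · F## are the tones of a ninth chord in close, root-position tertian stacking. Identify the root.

E#

Stacking in thirds gives E# – G# – B# – D# – F##, so E# is the root — E# minor ninth.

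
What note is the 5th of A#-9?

E#

A#-9 is built on A#; its 5th is a perfect 5th above the root.
A fifth above A uses the letter E, and the perfect 5th above A# is E#.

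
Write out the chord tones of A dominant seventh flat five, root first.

A dominant seventh flat five is a dominant seventh flat five built on A.
Root: A
Major 3rd (3rd): C-sharp
Diminished 5th (5th): E-flat
Minor 7th (7th): G

A  C-sharp  E-flat  G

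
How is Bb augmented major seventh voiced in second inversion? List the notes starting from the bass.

F-sharp – A – B-flat – D

In root position, Bb augmented major seventh is B-flat–D–F-sharp–A.
Second inversion puts the fifth (F-sharp) in the bass.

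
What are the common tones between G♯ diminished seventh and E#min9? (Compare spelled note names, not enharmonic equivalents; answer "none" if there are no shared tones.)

G♯ diminished seventh = G#, B, D, F.
E#min9 = E#, G#, B#, D#, F##.
Shared: G#.

G#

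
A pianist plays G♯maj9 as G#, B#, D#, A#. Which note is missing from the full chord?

The full G♯maj9 chord is G#, B#, D#, F##, A#.
Comparing with the voicing, the major 7th (7th) — F## — is absent.

F##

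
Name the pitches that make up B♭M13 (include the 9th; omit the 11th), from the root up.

B♭, D, F, A, C, G

B♭M13: major thirteenth on B♭.
- root: B♭
- major 3rd: D
- perfect 5th: F
- major 7th: A
- major 9th: C
- major 13th: G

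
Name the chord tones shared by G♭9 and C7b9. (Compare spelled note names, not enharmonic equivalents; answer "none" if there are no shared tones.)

Bb Db

G♭9 = Gb, Bb, Db, Fb, Ab.
C7b9 = C, E, G, Bb, Db.
Shared: Bb, Db.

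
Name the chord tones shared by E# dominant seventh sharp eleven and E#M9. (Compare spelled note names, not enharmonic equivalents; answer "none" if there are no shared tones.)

E# – G## – B#

E# dominant seventh sharp eleven: E# G## B# D# A##
E#M9: E# G## B# D## F##
Common to both → E#, G##, B#.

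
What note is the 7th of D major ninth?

C-sharp

D major ninth is built on D; its 7th is a major 7th above the root.
A seventh above D uses the letter C, and the major 7th above D is C-sharp.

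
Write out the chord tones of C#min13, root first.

C#, E, G#, B, D#, F#, A#

C#min13 is a minor thirteenth built on C#.
Root: C#
Minor 3rd (3rd): E
Perfect 5th (5th): G#
Minor 7th (7th): B
Major 9th (9th): D#
Perfect 11th (11th): F#
Major 13th (13th): A#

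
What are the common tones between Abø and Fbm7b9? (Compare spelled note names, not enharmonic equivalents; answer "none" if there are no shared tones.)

Cb – Ebb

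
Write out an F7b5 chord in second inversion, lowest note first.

F7b5 = F–A–Cb–Eb; second inversion → fifth (Cb) lowest.

Cb  Eb  F  A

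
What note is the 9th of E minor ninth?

E minor ninth is built on E; its 9th is a major 9th above the root.
A second above E uses the letter F, and the major 9th above E is F#.

F#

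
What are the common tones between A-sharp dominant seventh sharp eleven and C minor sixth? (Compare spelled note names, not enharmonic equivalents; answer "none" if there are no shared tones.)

A-sharp dominant seventh sharp eleven: A-sharp C-double-sharp E-sharp G-sharp D-double-sharp
C minor sixth: C E-flat G A
Common to both → none.

none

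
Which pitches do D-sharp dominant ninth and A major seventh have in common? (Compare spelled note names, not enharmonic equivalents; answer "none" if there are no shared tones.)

D-sharp dominant ninth = D-sharp, F-double-sharp, A-sharp, C-sharp, E-sharp.
A major seventh = A, C-sharp, E, G-sharp.
Shared: C-sharp.

C-sharp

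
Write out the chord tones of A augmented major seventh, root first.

A augmented major seventh is an augmented major seventh built on A.
A — root
C# — major 3rd
E# — augmented 5th
G# — major 7th

A C# E# G#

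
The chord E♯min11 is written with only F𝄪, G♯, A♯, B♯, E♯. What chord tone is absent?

E♯min11 = E♯, G♯, B♯, D♯, F𝄪, A♯. The voicing lacks the 7th (minor 7th), D♯.

D♯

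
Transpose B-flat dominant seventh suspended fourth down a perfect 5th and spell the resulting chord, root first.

Eb, Ab, Bb, Db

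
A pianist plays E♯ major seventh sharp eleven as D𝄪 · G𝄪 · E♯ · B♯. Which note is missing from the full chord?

A𝄪

The full E♯ major seventh sharp eleven chord is E♯, G𝄪, B♯, D𝄪, A𝄪.
Comparing with the voicing, the augmented 11th (11th) — A𝄪 — is absent.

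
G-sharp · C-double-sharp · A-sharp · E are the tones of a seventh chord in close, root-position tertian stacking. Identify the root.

Arranged so that each adjacent pair is a third by letter name: A-sharp – C-double-sharp – E – G-sharp.
The bottom of that stack, A-sharp, is the root (this is A-sharp dominant seventh flat five).

A-sharp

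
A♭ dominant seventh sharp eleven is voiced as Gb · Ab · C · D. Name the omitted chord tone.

The full A♭ dominant seventh sharp eleven chord is Ab, C, Eb, Gb, D.
Comparing with the voicing, the perfect 5th (5th) — Eb — is absent.

Eb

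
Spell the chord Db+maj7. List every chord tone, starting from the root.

Db, F, A, C

Db+maj7 is an augmented major seventh built on Db.
root → Db
3rd (major 3rd) → F
5th (augmented 5th) → A
7th (major 7th) → C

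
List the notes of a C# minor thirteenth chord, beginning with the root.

C# – E – G# – B – D# – F# – A#

Root C#, quality minor thirteenth:
- root: C#
- minor 3rd: E
- perfect 5th: G#
- minor 7th: B
- major 9th: D#
- perfect 11th: F#
- major 13th: A#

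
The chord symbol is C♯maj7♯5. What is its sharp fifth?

G##

Root of C♯maj7♯5 = C#. The 5th is an augmented 5th: C# up an augmented 5th → G##.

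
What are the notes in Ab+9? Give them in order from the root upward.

Ab+9: dominant ninth sharp five on Ab.
Root: Ab
Major 3rd (3rd): C
Augmented 5th (5th): E
Minor 7th (7th): Gb
Major 9th (9th): Bb

Ab – C – E – Gb – Bb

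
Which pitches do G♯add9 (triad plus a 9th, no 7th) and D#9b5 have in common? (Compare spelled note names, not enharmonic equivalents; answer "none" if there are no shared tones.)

G♯add9 = G#, B#, D#, A#.
D#9b5 = D#, F##, A, C#, E#.
Shared: D#.

D#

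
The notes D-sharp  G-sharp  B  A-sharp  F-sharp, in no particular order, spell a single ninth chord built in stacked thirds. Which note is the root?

G-sharp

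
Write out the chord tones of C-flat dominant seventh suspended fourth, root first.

C-flat F-flat G-flat B-double-flat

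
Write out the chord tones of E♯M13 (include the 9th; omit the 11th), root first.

E# – G## – B# – D## – F## – C##

E♯M13: major thirteenth on E#.
- root: E#
- major 3rd: G##
- perfect 5th: B#
- major 7th: D##
- major 9th: F##
- major 13th: C##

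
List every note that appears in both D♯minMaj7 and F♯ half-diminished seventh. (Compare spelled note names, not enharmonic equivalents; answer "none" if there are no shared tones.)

F♯

D♯minMaj7: D♯ F♯ A♯ C𝄪
F♯ half-diminished seventh: F♯ A C E
Common to both → F♯.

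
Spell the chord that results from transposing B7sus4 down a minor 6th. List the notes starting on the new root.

D# G# A# C#

A minor 6th down from B is D#, so the new chord is D# dominant seventh suspended fourth.
- root: D#
- perfect 4th: G#
- perfect 5th: A#
- minor 7th: C#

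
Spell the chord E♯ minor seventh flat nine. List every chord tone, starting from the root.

E-sharp, G-sharp, B-sharp, D-sharp, F-sharp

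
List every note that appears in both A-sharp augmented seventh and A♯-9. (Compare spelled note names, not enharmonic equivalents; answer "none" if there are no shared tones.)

A-sharp augmented seventh = A#, C##, E##, G#.
A♯-9 = A#, C#, E#, G#, B#.
Shared: A#, G#.

A#, G#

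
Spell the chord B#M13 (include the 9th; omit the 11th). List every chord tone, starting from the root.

B# – D## – F## – A## – C## – G##

Root B#, quality major thirteenth:
Root: B#
Major 3rd (3rd): D##
Perfect 5th (5th): F##
Major 7th (7th): A##
Major 9th (9th): C##
Major 13th (13th): G##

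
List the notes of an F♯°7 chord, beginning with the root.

F♯°7 is a diminished seventh built on F#.
F# — root
A — minor 3rd
C — diminished 5th
Eb — diminished 7th

F#, A, C, Eb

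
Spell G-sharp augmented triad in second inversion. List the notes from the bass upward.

D-double-sharp – G-sharp – B-sharp

G-sharp augmented triad = G-sharp–B-sharp–D-double-sharp; second inversion → fifth (D-double-sharp) lowest.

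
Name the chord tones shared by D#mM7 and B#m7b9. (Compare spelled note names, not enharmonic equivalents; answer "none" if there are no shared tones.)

D♯, A♯

D#mM7 = D♯, F♯, A♯, C𝄪.
B#m7b9 = B♯, D♯, F𝄪, A♯, C♯.
Shared: D♯, A♯.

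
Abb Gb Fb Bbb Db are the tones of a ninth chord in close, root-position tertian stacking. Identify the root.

Stacking in thirds gives Gb – Bbb – Db – Fb – Abb, so Gb is the root — Gb minor seventh flat nine.

Gb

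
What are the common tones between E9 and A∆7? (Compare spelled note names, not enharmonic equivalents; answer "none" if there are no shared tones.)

E – G#

E9: E G# B D F#
A∆7: A C# E G#
Common to both → E, G#.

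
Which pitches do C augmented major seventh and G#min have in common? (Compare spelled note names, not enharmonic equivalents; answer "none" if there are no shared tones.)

G♯ – B

C augmented major seventh = C, E, G♯, B.
G#min = G♯, B, D♯.
Shared: G♯, B.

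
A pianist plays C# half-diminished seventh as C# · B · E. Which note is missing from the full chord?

G

C# half-diminished seventh = C#, E, G, B. The voicing lacks the 5th (diminished 5th), G.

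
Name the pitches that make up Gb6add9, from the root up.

Gb6add9 is a six-nine built on G♭.
Root: G♭
Major 3rd (3rd): B♭
Perfect 5th (5th): D♭
Major 6th (6th): E♭
Major 9th (9th): A♭

G♭  B♭  D♭  E♭  A♭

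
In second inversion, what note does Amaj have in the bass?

Amaj = A–C#–E. Second inversion → fifth in the bass = E.

E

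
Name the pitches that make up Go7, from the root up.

Go7: diminished seventh on G.
- root: G
- minor 3rd: Bb
- diminished 5th: Db
- diminished 7th: Fb

G – Bb – Db – Fb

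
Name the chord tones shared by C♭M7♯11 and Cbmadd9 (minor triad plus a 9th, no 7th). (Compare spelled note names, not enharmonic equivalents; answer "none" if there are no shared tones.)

C♭M7♯11 = C♭, E♭, G♭, B♭, F.
Cbmadd9 = C♭, E𝄫, G♭, D♭.
Shared: C♭, G♭.

C♭ – G♭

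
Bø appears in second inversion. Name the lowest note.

Bø in root position is B–D–F–A.
Second inversion places the fifth in the bass, which is F.

F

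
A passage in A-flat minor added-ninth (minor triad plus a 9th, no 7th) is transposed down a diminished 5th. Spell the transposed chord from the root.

A-flat down a diminished 5th → D. New chord: D minor added-ninth.
Root: D
Minor 3rd (3rd): F
Perfect 5th (5th): A
Major 9th (9th): E

D, F, A, E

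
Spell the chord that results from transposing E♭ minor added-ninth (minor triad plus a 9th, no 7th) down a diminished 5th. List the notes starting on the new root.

A  C  E  B

Eb down a diminished 5th → A. New chord: A minor added-ninth.
- root: A
- minor 3rd: C
- perfect 5th: E
- major 9th: B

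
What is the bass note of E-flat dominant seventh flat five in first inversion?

E-flat dominant seventh flat five = Eb–G–Bbb–Db. First inversion → third in the bass = G.

G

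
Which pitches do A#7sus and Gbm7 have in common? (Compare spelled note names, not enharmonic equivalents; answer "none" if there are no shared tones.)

none

A#7sus = A#, D#, E#, G#.
Gbm7 = Gb, Bbb, Db, Fb.
Shared: none.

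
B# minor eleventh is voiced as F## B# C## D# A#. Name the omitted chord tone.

The full B# minor eleventh chord is B#, D#, F##, A#, C##, E#.
Comparing with the voicing, the perfect 11th (11th) — E# — is absent.

E#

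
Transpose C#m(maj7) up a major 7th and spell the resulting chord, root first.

B#, D#, F##, A##

C# up a major 7th → B#. New chord: B# minor-major seventh.
- root: B#
- minor 3rd: D#
- perfect 5th: F##
- major 7th: A##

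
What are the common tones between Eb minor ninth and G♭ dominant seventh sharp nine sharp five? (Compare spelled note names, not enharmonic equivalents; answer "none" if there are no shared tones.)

Eb minor ninth = E-flat, G-flat, B-flat, D-flat, F.
G♭ dominant seventh sharp nine sharp five = G-flat, B-flat, D, F-flat, A.
Shared: G-flat, B-flat.

G-flat B-flat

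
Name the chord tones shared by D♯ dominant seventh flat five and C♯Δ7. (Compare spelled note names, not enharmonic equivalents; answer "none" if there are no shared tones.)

D♯ dominant seventh flat five = D♯, F𝄪, A, C♯.
C♯Δ7 = C♯, E♯, G♯, B♯.
Shared: C♯.

C♯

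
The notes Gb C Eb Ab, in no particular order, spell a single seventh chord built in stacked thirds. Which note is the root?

Arranged so that each adjacent pair is a third by letter name: Ab – C – Eb – Gb.
The bottom of that stack, Ab, is the root (this is Ab dominant seventh).

Ab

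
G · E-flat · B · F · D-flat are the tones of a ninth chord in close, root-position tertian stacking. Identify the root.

E-flat

Arranged so that each adjacent pair is a third by letter name: E-flat – G – B – D-flat – F.
The bottom of that stack, E-flat, is the root (this is E-flat dominant ninth sharp five).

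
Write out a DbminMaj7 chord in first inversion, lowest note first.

F♭, A♭, C, D♭

In root position, DbminMaj7 is D♭–F♭–A♭–C.
First inversion puts the third (F♭) in the bass.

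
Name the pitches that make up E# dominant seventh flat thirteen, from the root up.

E-sharp G-double-sharp B-sharp D-sharp C-sharp

Root E-sharp, quality dominant seventh flat thirteen:
root → E-sharp
3rd (major 3rd) → G-double-sharp
5th (perfect 5th) → B-sharp
7th (minor 7th) → D-sharp
13th (minor 13th) → C-sharp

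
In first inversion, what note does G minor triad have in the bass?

B-flat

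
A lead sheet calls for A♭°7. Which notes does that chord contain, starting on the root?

A♭°7 is a diminished seventh built on A♭.
A♭ — root
C♭ — minor 3rd
E𝄫 — diminished 5th
G𝄫 — diminished 7th

A♭ – C♭ – E𝄫 – G𝄫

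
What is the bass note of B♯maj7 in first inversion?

B♯maj7 = B#–D##–F##–A##. First inversion → third in the bass = D##.

D##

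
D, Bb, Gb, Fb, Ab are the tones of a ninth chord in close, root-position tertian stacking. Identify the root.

Gb

Stacking in thirds gives Gb – Bb – D – Fb – Ab, so Gb is the root — Gb dominant ninth sharp five.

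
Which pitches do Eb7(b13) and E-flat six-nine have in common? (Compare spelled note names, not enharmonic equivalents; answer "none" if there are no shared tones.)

Eb – G – Bb

Eb7(b13) = Eb, G, Bb, Db, Cb.
E-flat six-nine = Eb, G, Bb, C, F.
Shared: Eb, G, Bb.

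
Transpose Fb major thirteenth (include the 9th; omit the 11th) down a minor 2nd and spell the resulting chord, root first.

E-flat G B-flat D F C

Transposed root: F-flat → E-flat (minor 2nd down). So we spell E-flat major thirteenth:
- root: E-flat
- major 3rd: G
- perfect 5th: B-flat
- major 7th: D
- major 9th: F
- major 13th: C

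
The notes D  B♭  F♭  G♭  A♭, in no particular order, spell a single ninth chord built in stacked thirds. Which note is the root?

Arranged so that each adjacent pair is a third by letter name: G♭ – B♭ – D – F♭ – A♭.
The bottom of that stack, G♭, is the root (this is G♭ dominant ninth sharp five).

G♭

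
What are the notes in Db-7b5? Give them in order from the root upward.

Db-7b5: half-diminished seventh on Db.
Root: Db
Minor 3rd (3rd): Fb
Diminished 5th (5th): Abb
Minor 7th (7th): Cb

Db, Fb, Abb, Cb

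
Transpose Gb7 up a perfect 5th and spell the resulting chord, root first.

A perfect 5th up from Gb is Db, so the new chord is Db dominant seventh.
- root: Db
- major 3rd: F
- perfect 5th: Ab
- minor 7th: Cb

Db, F, Ab, Cb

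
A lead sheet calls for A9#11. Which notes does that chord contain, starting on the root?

A9#11 is a dominant ninth sharp eleven built on A.
root → A
3rd (major 3rd) → C#
5th (perfect 5th) → E
7th (minor 7th) → G
9th (major 9th) → B
11th (augmented 11th) → D#

A C# E G B D#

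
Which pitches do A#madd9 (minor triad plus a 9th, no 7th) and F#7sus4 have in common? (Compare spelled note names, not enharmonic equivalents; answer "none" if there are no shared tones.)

A#madd9 = A#, C#, E#, B#.
F#7sus4 = F#, B, C#, E.
Shared: C#.

C#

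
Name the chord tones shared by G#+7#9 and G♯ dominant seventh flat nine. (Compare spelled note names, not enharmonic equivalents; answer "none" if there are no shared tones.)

G#+7#9 = G#, B#, D##, F#, A##.
G♯ dominant seventh flat nine = G#, B#, D#, F#, A.
Shared: G#, B#, F#.

G#, B#, F#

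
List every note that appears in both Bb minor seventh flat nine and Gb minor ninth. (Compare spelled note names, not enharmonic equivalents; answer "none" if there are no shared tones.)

Bb minor seventh flat nine: B-flat D-flat F A-flat C-flat
Gb minor ninth: G-flat B-double-flat D-flat F-flat A-flat
Common to both → D-flat, A-flat.

D-flat, A-flat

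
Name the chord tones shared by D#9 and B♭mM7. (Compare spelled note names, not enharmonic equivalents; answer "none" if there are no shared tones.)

D#9: D♯ F𝄪 A♯ C♯ E♯
B♭mM7: B♭ D♭ F A
Common to both → none.

none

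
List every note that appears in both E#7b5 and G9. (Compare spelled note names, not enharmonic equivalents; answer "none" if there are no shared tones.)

E#7b5: E# G## B D#
G9: G B D F A
Common to both → B.

B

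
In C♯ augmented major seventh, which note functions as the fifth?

G-double-sharp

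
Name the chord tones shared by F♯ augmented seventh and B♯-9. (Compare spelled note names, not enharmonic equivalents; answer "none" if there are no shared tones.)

A#, C##

F♯ augmented seventh: F# A# C## E
B♯-9: B# D# F## A# C##
Common to both → A#, C##.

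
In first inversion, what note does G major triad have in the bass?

B

G major triad in root position is G–B–D.
First inversion places the third in the bass, which is B.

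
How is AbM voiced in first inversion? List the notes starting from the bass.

C, E♭, A♭

AbM = A♭–C–E♭; first inversion → third (C) lowest.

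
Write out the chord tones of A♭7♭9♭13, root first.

A♭7♭9♭13: dominant seventh flat nine flat thirteen on Ab.
- root: Ab
- major 3rd: C
- perfect 5th: Eb
- minor 7th: Gb
- minor 9th: Bbb
- minor 13th: Fb

Ab, C, Eb, Gb, Bbb, Fb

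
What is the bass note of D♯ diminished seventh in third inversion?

D♯ diminished seventh in root position is D-sharp–F-sharp–A–C.
Third inversion places the seventh in the bass, which is C.

C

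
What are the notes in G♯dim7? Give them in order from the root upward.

Root G#, quality diminished seventh:
root → G#
3rd (minor 3rd) → B
5th (diminished 5th) → D
7th (diminished 7th) → F

G#, B, D, F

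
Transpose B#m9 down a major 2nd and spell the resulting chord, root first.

A major 2nd down from B# is A#, so the new chord is A# minor ninth.
root → A#
3rd (minor 3rd) → C#
5th (perfect 5th) → E#
7th (minor 7th) → G#
9th (major 9th) → B#

A# C# E# G# B#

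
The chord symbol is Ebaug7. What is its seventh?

Root of Ebaug7 = E♭. The 7th is a minor 7th: E♭ up a minor 7th → D♭.

D♭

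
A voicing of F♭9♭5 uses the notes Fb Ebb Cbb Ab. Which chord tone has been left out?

Gb

The full F♭9♭5 chord is Fb, Ab, Cbb, Ebb, Gb.
Comparing with the voicing, the major 9th (9th) — Gb — is absent.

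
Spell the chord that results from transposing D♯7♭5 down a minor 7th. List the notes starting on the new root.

E# – G## – B – D#

Transposed root: D# → E# (minor 7th down). So we spell E# dominant seventh flat five:
root → E#
3rd (major 3rd) → G##
5th (diminished 5th) → B
7th (minor 7th) → D#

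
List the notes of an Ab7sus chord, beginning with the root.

A♭, D♭, E♭, G♭

Ab7sus is a dominant seventh suspended fourth built on A♭.
Root: A♭
Perfect 4th (4th): D♭
Perfect 5th (5th): E♭
Minor 7th (7th): G♭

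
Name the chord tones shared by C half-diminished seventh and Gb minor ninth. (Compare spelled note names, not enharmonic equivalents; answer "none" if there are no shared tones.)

G-flat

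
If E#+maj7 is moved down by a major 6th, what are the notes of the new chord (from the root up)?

G♯ B♯ D𝄪 F𝄪

Transposed root: E♯ → G♯ (major 6th down). So we spell G♯ augmented major seventh:
G♯ — root
B♯ — major 3rd
D𝄪 — augmented 5th
F𝄪 — major 7th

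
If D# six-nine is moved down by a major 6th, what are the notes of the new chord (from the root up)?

F# A# C# D# G#

Transposed root: D# → F# (major 6th down). So we spell F# six-nine:
F# — root
A# — major 3rd
C# — perfect 5th
D# — major 6th
G# — major 9th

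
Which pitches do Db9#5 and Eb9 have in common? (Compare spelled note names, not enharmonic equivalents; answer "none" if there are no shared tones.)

Db9#5: D♭ F A C♭ E♭
Eb9: E♭ G B♭ D♭ F
Common to both → D♭, F, E♭.

D♭, F, E♭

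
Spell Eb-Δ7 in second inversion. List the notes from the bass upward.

Bb D Eb Gb

In root position, Eb-Δ7 is Eb–Gb–Bb–D.
Second inversion puts the fifth (Bb) in the bass.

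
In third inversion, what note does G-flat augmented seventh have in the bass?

G-flat augmented seventh in root position is G-flat–B-flat–D–F-flat.
Third inversion places the seventh in the bass, which is F-flat.

F-flat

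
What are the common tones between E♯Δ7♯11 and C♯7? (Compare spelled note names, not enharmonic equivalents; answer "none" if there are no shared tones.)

E#

E♯Δ7♯11 = E#, G##, B#, D##, A##.
C♯7 = C#, E#, G#, B.
Shared: E#.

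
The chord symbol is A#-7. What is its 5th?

A#-7 is built on A♯; its 5th is a perfect 5th above the root.
A fifth above A uses the letter E, and the perfect 5th above A♯ is E♯.

E♯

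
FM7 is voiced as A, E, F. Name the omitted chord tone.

C

The full FM7 chord is F, A, C, E.
Comparing with the voicing, the perfect 5th (5th) — C — is absent.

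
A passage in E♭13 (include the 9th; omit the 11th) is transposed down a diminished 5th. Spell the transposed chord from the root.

Eb down a diminished 5th → A. New chord: A dominant thirteenth.
root → A
3rd (major 3rd) → C#
5th (perfect 5th) → E
7th (minor 7th) → G
9th (major 9th) → B
13th (major 13th) → F#

A, C#, E, G, B, F#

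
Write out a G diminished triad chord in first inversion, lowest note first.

G diminished triad = G–Bb–Db; first inversion → third (Bb) lowest.

Bb, Db, G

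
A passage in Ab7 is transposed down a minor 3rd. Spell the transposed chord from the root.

F  A  C  Eb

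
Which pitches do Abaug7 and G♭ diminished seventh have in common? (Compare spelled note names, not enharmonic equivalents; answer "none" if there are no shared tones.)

G♭

Abaug7: A♭ C E G♭
G♭ diminished seventh: G♭ B𝄫 D𝄫 F𝄫
Common to both → G♭.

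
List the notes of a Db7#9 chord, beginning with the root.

Db, F, Ab, Cb, E

Root Db, quality dominant seventh sharp nine:
Root: Db
Major 3rd (3rd): F
Perfect 5th (5th): Ab
Minor 7th (7th): Cb
Augmented 9th (9th): E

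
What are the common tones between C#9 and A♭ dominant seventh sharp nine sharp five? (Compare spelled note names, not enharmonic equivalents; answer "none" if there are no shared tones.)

B

C#9: C♯ E♯ G♯ B D♯
A♭ dominant seventh sharp nine sharp five: A♭ C E G♭ B
Common to both → B.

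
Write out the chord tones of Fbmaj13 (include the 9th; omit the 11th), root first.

Root Fb, quality major thirteenth:
Root: Fb
Major 3rd (3rd): Ab
Perfect 5th (5th): Cb
Major 7th (7th): Eb
Major 9th (9th): Gb
Major 13th (13th): Db

Fb, Ab, Cb, Eb, Gb, Db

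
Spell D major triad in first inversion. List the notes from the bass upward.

F-sharp  A  D

In root position, D major triad is D–F-sharp–A.
First inversion puts the third (F-sharp) in the bass.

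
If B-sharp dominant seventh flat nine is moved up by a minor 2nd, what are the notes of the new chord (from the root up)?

B-sharp up a minor 2nd → C-sharp. New chord: C-sharp dominant seventh flat nine.
root → C-sharp
3rd (major 3rd) → E-sharp
5th (perfect 5th) → G-sharp
7th (minor 7th) → B
9th (minor 9th) → D

C-sharp E-sharp G-sharp B D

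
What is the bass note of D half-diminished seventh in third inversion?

D half-diminished seventh = D–F–Ab–C. Third inversion → seventh in the bass = C.

C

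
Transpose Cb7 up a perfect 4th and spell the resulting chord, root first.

Fb  Ab  Cb  Ebb

A perfect 4th up from Cb is Fb, so the new chord is Fb dominant seventh.
- root: Fb
- major 3rd: Ab
- perfect 5th: Cb
- minor 7th: Ebb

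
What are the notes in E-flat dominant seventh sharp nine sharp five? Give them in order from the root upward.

E-flat dominant seventh sharp nine sharp five is a dominant seventh sharp nine sharp five built on E-flat.
E-flat — root
G — major 3rd
B — augmented 5th
D-flat — minor 7th
F-sharp — augmented 9th

E-flat – G – B – D-flat – F-sharp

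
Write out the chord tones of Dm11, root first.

Root D, quality minor eleventh:
- root: D
- minor 3rd: F
- perfect 5th: A
- minor 7th: C
- major 9th: E
- perfect 11th: G

D  F  A  C  E  G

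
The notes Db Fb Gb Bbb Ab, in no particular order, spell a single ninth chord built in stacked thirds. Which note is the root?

Stacking in thirds gives Gb – Bbb – Db – Fb – Ab, so Gb is the root — Gb minor ninth.

Gb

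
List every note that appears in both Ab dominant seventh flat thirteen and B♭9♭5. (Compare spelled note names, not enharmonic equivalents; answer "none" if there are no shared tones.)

Ab dominant seventh flat thirteen: Ab C Eb Gb Fb
B♭9♭5: Bb D Fb Ab C
Common to both → Ab, C, Fb.

Ab, C, Fb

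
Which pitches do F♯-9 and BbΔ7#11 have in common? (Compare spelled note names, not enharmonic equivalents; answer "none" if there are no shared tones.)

A, E

F♯-9: F# A C# E G#
BbΔ7#11: Bb D F A E
Common to both → A, E.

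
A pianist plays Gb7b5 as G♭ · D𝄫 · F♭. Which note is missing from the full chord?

The full Gb7b5 chord is G♭, B♭, D𝄫, F♭.
Comparing with the voicing, the major 3rd (3rd) — B♭ — is absent.

B♭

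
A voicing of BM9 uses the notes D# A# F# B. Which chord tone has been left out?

C#

The full BM9 chord is B, D#, F#, A#, C#.
Comparing with the voicing, the major 9th (9th) — C# — is absent.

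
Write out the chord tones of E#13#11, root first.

E#13#11 is a dominant thirteenth sharp eleven built on E#.
- root: E#
- major 3rd: G##
- perfect 5th: B#
- minor 7th: D#
- major 9th: F##
- augmented 11th: A##
- major 13th: C##

E#  G##  B#  D#  F##  A##  C##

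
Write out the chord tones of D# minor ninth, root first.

D#, F#, A#, C#, E#

Root D#, quality minor ninth:
Root: D#
Minor 3rd (3rd): F#
Perfect 5th (5th): A#
Minor 7th (7th): C#
Major 9th (9th): E#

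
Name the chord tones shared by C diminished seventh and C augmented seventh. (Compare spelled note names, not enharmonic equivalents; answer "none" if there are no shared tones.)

C diminished seventh = C, E-flat, G-flat, B-double-flat.
C augmented seventh = C, E, G-sharp, B-flat.
Shared: C.

C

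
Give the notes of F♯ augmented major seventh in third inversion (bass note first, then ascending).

E♯, F♯, A♯, C𝄪

F♯ augmented major seventh = F♯–A♯–C𝄪–E♯; third inversion → seventh (E♯) lowest.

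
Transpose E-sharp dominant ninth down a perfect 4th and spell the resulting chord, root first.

B-sharp – D-double-sharp – F-double-sharp – A-sharp – C-double-sharp

E-sharp down a perfect 4th → B-sharp. New chord: B-sharp dominant ninth.
B-sharp — root
D-double-sharp — major 3rd
F-double-sharp — perfect 5th
A-sharp — minor 7th
C-double-sharp — major 9th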